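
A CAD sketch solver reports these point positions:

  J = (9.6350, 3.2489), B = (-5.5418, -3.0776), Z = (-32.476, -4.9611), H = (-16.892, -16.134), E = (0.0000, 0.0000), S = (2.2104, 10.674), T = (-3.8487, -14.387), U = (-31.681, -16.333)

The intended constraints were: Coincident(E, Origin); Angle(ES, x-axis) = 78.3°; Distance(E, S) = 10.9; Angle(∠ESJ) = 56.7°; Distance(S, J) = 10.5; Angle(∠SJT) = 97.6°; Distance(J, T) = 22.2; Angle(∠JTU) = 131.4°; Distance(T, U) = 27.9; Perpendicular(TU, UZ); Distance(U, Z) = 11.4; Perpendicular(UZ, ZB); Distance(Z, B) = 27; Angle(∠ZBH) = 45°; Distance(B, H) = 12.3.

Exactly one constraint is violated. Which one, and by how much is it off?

Distance(B, H) = 12.3 — off by 5.00.

E = (0.00, 0.00) ✓; ES at 78.30° ✓; |ES| = 10.90 ✓; ∠ESJ = 56.70° ✓; |SJ| = 10.50 ✓; ∠SJT = 97.60° ✓; |JT| = 22.20 ✓; ∠JTU = 131.4° ✓; |TU| = 27.90 ✓; ∠(TU, UZ) = 90.00° ✓; |UZ| = 11.40 ✓; ∠(UZ, ZB) = 90.00° ✓; |ZB| = 27.00 ✓; ∠ZBH = 45.00° ✓; |BH| = 17.30 ✗.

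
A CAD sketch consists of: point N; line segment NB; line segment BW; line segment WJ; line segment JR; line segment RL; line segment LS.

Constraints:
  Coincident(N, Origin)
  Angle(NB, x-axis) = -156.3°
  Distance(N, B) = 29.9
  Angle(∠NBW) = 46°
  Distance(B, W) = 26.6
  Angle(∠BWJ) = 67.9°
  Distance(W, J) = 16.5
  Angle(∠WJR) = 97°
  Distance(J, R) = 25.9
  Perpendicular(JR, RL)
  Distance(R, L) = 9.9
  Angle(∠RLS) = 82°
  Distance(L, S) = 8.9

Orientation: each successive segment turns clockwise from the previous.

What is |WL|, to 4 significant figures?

28.65

N is at the origin; NB runs at -156.3° with length 29.9, so B = (-27.38, -12.02). ∠NBW = 46.0° gives BW at 69.70° from the x-axis; with |BW| = 26.6, W = (-18.15, 12.93). ∠BWJ = 67.9° gives WJ at -42.40° from the x-axis; with |WJ| = 16.5, J = (-5.965, 1.804). ∠WJR = 97.0° gives JR at -125.4° from the x-axis; with |JR| = 25.9, R = (-20.97, -19.31). JR is perpendicular to RL, so RL runs at 144.6°; with |RL| = 9.9, L = (-29.04, -13.57). Then |WL| = |L − W| = 28.65.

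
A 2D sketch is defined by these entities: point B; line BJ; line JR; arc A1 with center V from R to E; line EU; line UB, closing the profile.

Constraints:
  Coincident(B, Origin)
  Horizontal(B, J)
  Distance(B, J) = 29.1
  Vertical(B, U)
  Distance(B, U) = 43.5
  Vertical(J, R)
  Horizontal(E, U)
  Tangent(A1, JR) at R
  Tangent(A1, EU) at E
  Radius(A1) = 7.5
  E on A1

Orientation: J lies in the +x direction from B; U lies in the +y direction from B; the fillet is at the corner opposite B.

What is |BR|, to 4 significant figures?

46.29

B is at the origin; BJ is horizontal with |BJ| = 29.1 and J on the +x side, so J = (29.10, 0.000). BU is vertical with |BU| = 43.5 and U on the +y side, so U = (0.000, 43.50). The virtual corner opposite B is at (29.10, 43.50). Since A1 is tangent to JR there, VR ⟂ JR and since A1 is tangent to EU there, VE ⟂ EU, with radius 7.5, so the center V sits 7.5 in from both sides at V = (21.60, 36.00). That places the tangent points at R = (29.10, 36.00) on JR and E = (21.60, 43.50) on EU. Then |BR| = |R − B| = 46.29.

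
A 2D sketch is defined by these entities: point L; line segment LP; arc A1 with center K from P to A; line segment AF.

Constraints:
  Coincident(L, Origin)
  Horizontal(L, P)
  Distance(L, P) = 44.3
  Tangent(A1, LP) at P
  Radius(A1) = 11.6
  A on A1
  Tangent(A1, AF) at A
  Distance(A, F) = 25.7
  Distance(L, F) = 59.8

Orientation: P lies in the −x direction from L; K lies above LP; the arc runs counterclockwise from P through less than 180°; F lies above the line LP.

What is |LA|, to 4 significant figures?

37.60

L is at the origin; L and P share the same y with |LP| = 44.3 and P on the −x side, so P = (-44.30, 0.000). Since A1 is tangent to LP there, KP ⟂ LP, so K = P + (0, 11.6) = (-44.30, 11.60). Since KA ⟂ AF (tangency), |KF| = √(11.6² + 25.7²) = 28.20 regardless of where A sits on A1. So F lies on both circle(L, 59.8) and circle(K, 28.20); the above-LP intersection is F = (-44.64, 39.79). A is the foot of the tangent from F: A = (-33.78, 16.50).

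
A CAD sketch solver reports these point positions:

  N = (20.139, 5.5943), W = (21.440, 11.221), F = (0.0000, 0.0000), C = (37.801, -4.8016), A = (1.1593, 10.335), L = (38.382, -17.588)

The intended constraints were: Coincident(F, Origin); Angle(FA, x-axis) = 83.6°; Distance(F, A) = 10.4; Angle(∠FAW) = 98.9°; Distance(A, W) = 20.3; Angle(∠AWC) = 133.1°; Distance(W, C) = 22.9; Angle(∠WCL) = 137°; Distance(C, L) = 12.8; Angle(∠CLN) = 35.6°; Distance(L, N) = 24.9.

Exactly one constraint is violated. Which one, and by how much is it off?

Distance(L, N) = 24.9 — off by 4.60.

F = (0.00, 0.00) ✓; FA at 83.60° ✓; |FA| = 10.40 ✓; ∠FAW = 98.90° ✓; |AW| = 20.30 ✓; ∠AWC = 133.1° ✓; |WC| = 22.90 ✓; ∠WCL = 137.0° ✓; |CL| = 12.80 ✓; ∠CLN = 35.60° ✓; |LN| = 29.50 ✗.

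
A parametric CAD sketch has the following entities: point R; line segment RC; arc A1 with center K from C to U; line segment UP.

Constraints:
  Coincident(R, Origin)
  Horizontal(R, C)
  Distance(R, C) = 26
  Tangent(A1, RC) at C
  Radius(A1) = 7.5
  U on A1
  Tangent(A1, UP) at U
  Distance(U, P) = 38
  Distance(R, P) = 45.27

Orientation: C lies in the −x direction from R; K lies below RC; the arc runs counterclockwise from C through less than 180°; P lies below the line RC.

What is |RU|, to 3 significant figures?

34.3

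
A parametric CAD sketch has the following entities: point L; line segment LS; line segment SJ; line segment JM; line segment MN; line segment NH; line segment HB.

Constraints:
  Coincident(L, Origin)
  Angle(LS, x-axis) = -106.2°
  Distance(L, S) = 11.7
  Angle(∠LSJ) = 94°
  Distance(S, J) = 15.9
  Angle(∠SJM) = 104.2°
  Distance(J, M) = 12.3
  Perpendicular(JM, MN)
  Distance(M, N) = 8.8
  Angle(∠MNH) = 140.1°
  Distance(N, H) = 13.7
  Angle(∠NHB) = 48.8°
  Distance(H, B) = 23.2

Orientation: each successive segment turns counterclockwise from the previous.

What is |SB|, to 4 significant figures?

19.41

∠MNH = 140.1° gives NH at -174.5° from the x-axis; with |NH| = 13.7, H = (-2.291, -2.918). ∠NHB = 48.8° gives HB at -43.30° from the x-axis; with |HB| = 23.2, B = (14.59, -18.83). Then |SB| = |B − S| = 19.41.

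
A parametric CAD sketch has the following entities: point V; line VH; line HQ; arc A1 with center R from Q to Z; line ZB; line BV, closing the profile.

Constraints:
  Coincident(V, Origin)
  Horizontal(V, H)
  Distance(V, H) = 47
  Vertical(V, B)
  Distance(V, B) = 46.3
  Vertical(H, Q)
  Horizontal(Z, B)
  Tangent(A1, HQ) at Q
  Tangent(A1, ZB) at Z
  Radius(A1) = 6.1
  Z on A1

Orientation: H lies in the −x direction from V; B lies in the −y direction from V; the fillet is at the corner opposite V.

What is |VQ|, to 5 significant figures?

61.847

V is at the origin; V and H share the same y with |VH| = 47.0 and H on the −x side, so H = (-47.000, 0.0000). V and B share the same x with |VB| = 46.3 and B on the −y side, so B = (0.0000, -46.300). The virtual corner opposite V is at (-47.000, -46.300). The tangent condition forces RQ to be normal to HQ and tangency of A1 to ZB means the radius RZ is perpendicular to ZB, with radius 6.1, so the center R sits 6.1 in from both sides at R = (-40.900, -40.200). That places the tangent points at Q = (-47.000, -40.200) on HQ and Z = (-40.900, -46.300) on ZB. Then |VQ| = |Q − V| = 61.847.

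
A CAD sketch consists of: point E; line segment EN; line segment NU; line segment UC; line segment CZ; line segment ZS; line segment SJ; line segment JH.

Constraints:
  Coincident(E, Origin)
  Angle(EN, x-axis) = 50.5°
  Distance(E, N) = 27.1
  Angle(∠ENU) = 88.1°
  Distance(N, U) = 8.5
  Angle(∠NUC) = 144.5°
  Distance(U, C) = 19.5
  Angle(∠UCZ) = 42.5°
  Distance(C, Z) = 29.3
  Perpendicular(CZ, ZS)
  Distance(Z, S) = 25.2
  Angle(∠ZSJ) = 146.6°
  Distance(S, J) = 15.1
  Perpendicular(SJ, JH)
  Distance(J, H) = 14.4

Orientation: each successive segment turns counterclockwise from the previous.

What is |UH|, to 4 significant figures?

17.56

E is at the origin; EN runs at 50.5° with length 27.1, so N = (17.24, 20.91). ∠ENU = 88.1° gives NU at 142.4° from the x-axis; with |NU| = 8.5, U = (10.50, 26.10). ∠NUC = 144.5° gives UC at 177.9° from the x-axis; with |UC| = 19.5, C = (-8.984, 26.81). ∠UCZ = 42.5° gives CZ at -44.60° from the x-axis; with |CZ| = 29.3, Z = (11.88, 6.239). The perpendicularity gives ZS at right angles to CZ, so ZS runs at 45.40°; with |ZS| = 25.2, S = (29.57, 24.18). ∠ZSJ = 146.6° gives SJ at 78.80° from the x-axis; with |SJ| = 15.1, J = (32.51, 38.99). The perpendicularity gives JH at right angles to SJ, so JH runs at 168.8°; with |JH| = 14.4, H = (18.38, 41.79). Then |UH| = |H − U| = 17.56.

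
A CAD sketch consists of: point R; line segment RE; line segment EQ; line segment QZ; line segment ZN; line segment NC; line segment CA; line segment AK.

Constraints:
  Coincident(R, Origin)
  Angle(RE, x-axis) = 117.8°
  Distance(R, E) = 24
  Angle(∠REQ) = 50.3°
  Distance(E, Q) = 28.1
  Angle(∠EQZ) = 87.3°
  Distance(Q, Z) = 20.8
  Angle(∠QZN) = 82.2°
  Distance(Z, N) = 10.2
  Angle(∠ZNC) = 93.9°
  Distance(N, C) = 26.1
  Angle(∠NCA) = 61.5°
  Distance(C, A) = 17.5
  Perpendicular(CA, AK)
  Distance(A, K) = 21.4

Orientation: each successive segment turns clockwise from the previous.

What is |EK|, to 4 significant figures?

30.19

∠NCA = 61.5° gives CA at -47.00° from the x-axis; with |CA| = 17.5, A = (21.85, 11.15). CA ⟂ AK, so AK runs at -137.0°; with |AK| = 21.4, K = (6.195, -3.448). Then |EK| = |K − E| = 30.19.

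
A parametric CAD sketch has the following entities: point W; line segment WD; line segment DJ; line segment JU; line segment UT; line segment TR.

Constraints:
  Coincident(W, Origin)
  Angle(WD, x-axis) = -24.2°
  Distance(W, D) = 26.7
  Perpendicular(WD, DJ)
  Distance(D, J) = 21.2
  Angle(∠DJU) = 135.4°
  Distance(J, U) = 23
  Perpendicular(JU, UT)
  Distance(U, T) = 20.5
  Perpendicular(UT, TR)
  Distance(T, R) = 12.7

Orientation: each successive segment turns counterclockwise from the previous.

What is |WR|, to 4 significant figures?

14.96

JU is perpendicular to UT, so UT runs at -159.6°; with |UT| = 20.5, T = (5.813, 22.80). The perpendicularity gives TR at right angles to UT, so TR runs at -69.60°; with |TR| = 12.7, R = (10.24, 10.90). Then |WR| = |R − W| = 14.96.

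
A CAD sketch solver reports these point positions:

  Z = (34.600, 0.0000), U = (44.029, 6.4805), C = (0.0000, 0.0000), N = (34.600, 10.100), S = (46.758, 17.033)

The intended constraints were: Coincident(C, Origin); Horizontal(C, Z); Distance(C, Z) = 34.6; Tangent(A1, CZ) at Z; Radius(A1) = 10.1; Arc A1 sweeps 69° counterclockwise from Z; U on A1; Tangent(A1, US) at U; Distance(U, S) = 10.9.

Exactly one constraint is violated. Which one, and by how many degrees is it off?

Tangent(A1, US) at U — off by 6.50°.

C = (0.00, 0.00) ✓; C.y = 0.00, Z.y = 0.00 ✓; |CZ| = 34.60 ✓; ∠(NZ, ZC) = 90.00° ✓; |NZ| = 10.10 ✓; bearing(N→U) − bearing(N→Z) = 69.00° ✓; |NU| = 10.10 ✓; ∠(NU, US) = 83.50° ✗; |US| = 10.90 ✓.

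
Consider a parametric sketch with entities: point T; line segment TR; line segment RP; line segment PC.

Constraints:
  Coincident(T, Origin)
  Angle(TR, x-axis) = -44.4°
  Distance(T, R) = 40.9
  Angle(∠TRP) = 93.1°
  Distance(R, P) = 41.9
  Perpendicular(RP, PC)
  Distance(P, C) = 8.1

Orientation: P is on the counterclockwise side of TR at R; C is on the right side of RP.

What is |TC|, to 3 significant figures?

65.9

T is at the origin; TR runs at -44.4° with length 40.9, so R = 40.9·(cos -44.4°, sin -44.4°) = (29.2, -28.6). ∠TRP = 93.1°, so RP runs at -44.4° + (180° − 93.1°) = 42.5° from the x-axis; with |RP| = 41.9, P = R + 41.9·(cos 42.5°, sin 42.5°) = (60.1, -0.309). RP is perpendicular to PC; with |PC| = 8.1 on the right of RP, C = P + 8.1·(0.676, -0.737) = (65.6, -6.28). Then |TC| = |C − T| = 65.9.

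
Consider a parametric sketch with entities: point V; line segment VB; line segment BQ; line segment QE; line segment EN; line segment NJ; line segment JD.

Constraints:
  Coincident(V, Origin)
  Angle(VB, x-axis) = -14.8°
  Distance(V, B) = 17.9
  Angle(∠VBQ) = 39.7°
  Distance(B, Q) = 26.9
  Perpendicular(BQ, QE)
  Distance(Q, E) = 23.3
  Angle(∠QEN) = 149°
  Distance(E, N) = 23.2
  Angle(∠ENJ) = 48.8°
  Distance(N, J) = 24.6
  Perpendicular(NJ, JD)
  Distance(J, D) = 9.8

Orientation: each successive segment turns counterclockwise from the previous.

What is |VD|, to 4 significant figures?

6.115

V is at the origin; VB runs at -14.8° with length 17.9, so B = (17.31, -4.572). ∠VBQ = 39.7° gives BQ at 125.5° from the x-axis; with |BQ| = 26.9, Q = (1.685, 17.33). BQ ⟂ QE, so QE runs at -144.5°; with |QE| = 23.3, E = (-17.28, 3.797). ∠QEN = 149.0° gives EN at -113.5° from the x-axis; with |EN| = 23.2, N = (-26.53, -17.48). ∠ENJ = 48.8° gives NJ at 17.70° from the x-axis; with |NJ| = 24.6, J = (-3.099, -10.00). NJ ⟂ JD, so JD runs at 107.7°; with |JD| = 9.8, D = (-6.079, -0.6636). Then |VD| = |D − V| = 6.115.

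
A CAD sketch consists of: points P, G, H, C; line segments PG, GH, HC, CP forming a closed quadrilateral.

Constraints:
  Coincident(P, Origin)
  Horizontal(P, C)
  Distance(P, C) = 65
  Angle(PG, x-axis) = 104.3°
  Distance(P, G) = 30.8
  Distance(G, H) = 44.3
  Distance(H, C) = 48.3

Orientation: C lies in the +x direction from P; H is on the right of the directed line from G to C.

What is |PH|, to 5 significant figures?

18.510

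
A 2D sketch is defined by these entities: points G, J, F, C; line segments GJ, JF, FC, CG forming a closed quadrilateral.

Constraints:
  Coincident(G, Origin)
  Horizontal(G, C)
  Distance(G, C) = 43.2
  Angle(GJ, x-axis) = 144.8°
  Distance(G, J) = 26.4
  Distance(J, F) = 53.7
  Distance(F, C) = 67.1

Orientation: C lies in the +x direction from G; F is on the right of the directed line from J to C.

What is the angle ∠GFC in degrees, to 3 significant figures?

37.7°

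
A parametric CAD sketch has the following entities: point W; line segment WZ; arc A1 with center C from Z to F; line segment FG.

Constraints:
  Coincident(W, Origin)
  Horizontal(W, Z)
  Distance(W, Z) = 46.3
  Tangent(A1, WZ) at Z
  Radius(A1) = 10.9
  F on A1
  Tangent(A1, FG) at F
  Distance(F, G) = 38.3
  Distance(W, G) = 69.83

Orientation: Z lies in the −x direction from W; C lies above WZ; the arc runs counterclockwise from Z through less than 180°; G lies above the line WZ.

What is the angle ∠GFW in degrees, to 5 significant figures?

130.12°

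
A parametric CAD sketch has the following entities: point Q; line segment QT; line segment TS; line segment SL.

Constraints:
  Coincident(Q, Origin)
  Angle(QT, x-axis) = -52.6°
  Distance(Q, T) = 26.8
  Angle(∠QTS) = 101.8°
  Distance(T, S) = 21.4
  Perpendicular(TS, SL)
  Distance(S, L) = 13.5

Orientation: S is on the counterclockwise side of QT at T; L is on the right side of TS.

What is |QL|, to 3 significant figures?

48.0

∠QTS = 101.8°, so TS runs at -52.6° + (180° − 101.8°) = 25.6° from the x-axis; with |TS| = 21.4, S = T + 21.4·(cos 25.6°, sin 25.6°) = (35.6, -12.0). The perpendicularity gives SL at right angles to TS; with |SL| = 13.5 on the right of TS, L = S + 13.5·(0.432, -0.902) = (41.4, -24.2). Then |QL| = |L − Q| = 48.0.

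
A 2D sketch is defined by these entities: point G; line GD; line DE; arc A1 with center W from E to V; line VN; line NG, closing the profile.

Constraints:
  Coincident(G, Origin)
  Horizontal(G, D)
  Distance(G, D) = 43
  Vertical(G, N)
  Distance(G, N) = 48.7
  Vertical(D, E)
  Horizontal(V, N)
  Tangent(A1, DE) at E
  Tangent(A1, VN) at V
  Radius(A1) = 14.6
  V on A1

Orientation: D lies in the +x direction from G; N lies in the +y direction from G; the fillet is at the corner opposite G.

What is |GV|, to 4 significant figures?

56.38

G is at the origin; G and D share the same y with |GD| = 43.0 and D on the +x side, so D = (43.00, 0.000). GN is vertical with |GN| = 48.7 and N on the +y side, so N = (0.000, 48.70). The virtual corner opposite G is at (43.00, 48.70). A1 meets DE tangentially, so WE is at right angles to DE and since A1 is tangent to VN there, WV ⟂ VN, with radius 14.6, so the center W sits 14.6 in from both sides at W = (28.40, 34.10). That places the tangent points at E = (43.00, 34.10) on DE and V = (28.40, 48.70) on VN. Then |GV| = |V − G| = 56.38.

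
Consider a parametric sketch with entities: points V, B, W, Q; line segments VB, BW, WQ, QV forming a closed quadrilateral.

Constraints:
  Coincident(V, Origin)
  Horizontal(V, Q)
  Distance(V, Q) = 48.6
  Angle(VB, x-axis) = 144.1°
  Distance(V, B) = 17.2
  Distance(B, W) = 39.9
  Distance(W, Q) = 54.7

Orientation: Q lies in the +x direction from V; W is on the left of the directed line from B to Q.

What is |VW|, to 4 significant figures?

42.23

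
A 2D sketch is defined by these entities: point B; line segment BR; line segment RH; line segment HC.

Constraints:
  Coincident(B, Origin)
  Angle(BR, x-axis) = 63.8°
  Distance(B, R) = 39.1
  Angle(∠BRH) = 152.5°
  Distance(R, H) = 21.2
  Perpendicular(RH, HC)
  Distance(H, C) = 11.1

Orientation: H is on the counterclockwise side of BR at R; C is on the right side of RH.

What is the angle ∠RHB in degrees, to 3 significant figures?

17.9°

B is at the origin; BR runs at 63.8° with length 39.1, so R = 39.1·(cos 63.8°, sin 63.8°) = (17.3, 35.1). ∠BRH = 152.5°, so RH runs at 63.8° + (180° − 152.5°) = 91.3° from the x-axis; with |RH| = 21.2, H = R + 21.2·(cos 91.3°, sin 91.3°) = (16.8, 56.3). Then cos ∠RHB = HR·HB / (|HR||HB|), giving 17.9°.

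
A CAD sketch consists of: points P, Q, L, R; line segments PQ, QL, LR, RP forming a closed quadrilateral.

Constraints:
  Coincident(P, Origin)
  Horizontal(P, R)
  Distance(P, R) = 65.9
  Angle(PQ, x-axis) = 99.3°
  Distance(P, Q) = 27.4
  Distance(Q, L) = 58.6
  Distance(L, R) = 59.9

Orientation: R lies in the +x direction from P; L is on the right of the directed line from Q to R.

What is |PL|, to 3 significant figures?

31.7

Checks: |QL| = 58.60 ✓; |LR| = 59.90 ✓.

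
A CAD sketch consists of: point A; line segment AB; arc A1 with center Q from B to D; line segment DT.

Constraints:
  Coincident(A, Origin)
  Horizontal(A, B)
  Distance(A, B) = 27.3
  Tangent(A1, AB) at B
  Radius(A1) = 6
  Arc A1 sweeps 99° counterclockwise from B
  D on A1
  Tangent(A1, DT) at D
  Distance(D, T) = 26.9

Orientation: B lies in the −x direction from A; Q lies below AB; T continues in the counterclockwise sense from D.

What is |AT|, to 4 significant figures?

44.33

On A1, B sits at bearing 90° from Q; a 99° counterclockwise sweep puts D at bearing 189°, so D = Q + 6.0·(cos 189°, sin 189°) = (-33.23, -6.939). Since A1 is tangent to DT there, QD ⟂ DT, so DT runs along (−sin 189°, cos 189°); with |DT| = 26.9, T = (-29.02, -33.51). Then |AT| = |T − A| = 44.33.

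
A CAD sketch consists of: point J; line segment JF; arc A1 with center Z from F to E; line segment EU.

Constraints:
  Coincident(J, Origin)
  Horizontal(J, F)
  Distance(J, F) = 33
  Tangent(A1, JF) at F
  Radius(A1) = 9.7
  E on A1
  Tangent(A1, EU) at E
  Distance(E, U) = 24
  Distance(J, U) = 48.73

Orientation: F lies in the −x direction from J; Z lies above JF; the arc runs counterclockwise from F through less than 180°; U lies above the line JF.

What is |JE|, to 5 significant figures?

27.547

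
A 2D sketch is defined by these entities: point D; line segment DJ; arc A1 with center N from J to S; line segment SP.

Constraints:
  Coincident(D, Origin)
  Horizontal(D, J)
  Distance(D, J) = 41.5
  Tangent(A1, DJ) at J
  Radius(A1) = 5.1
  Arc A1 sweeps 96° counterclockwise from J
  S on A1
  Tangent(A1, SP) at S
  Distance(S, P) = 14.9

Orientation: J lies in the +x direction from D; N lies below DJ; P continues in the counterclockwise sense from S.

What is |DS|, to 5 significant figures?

36.861

D is at the origin; D and J share the same y with |DJ| = 41.5 and J on the +x side, so J = (41.500, 0.0000). The tangent condition forces NJ to be normal to DJ, so N = J + (0, -5.1) = (41.500, -5.1000). On A1, J sits at bearing 90° from N; a 96° counterclockwise sweep puts S at bearing 186°, so S = N + 5.1·(cos 186°, sin 186°) = (36.428, -5.6331). Then |DS| = |S − D| = 36.861.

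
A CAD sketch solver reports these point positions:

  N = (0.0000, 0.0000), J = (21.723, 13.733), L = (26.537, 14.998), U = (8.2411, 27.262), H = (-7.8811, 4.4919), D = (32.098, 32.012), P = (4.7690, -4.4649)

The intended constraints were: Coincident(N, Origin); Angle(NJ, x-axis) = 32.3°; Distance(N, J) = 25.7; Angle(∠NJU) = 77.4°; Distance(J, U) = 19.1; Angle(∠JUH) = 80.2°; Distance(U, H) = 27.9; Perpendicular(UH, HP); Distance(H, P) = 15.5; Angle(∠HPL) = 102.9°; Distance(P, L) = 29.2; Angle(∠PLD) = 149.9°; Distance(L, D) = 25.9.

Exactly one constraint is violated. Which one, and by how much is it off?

Distance(L, D) = 25.9 — off by 8.00.

N = (0.00, 0.00) ✓; NJ at 32.30° ✓; |NJ| = 25.70 ✓; ∠NJU = 77.40° ✓; |JU| = 19.10 ✓; ∠JUH = 80.20° ✓; |UH| = 27.90 ✓; ∠(UH, HP) = 90.00° ✓; |HP| = 15.50 ✓; ∠HPL = 102.9° ✓; |PL| = 29.20 ✓; ∠PLD = 149.9° ✓; |LD| = 17.90 ✗.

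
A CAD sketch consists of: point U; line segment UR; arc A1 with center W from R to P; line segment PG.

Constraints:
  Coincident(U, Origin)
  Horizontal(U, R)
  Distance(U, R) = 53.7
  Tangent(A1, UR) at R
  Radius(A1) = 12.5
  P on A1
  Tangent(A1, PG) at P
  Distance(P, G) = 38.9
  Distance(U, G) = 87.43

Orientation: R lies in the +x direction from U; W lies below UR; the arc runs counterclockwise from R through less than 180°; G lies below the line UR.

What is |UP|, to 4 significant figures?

49.75

U is at the origin; U and R share the same y with |UR| = 53.7 and R on the +x side, so R = (53.70, 0.000). The tangent condition forces WR to be normal to UR, so W = R + (0, -12.5) = (53.70, -12.50). Since WP ⟂ PG (tangency), |WG| = √(12.5² + 38.9²) = 40.86 regardless of where P sits on A1. So G lies on both circle(U, 87.43) and circle(W, 40.86); the below-UR intersection is G = (72.59, -48.73). P is the foot of the tangent from G: P = (44.92, -21.39).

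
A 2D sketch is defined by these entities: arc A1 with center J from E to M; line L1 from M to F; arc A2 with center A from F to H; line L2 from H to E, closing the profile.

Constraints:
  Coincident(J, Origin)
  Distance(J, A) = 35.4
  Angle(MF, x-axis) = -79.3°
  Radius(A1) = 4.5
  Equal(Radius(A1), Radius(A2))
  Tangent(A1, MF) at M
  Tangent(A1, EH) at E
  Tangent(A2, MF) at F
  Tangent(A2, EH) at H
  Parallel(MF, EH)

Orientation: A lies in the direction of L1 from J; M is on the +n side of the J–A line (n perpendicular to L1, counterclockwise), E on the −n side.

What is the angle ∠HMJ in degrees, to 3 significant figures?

75.7°

The slot axis is L1's direction at -79.3°, so u = (cos -79.3°, sin -79.3°) = (0.186, -0.983) and n = (−sin -79.3°, cos -79.3°) = (0.983, 0.186). J is at the origin and A lies 35.4 along u from J, so A = 35.4·u = (6.57, -34.8). Tangency of A1 to both parallel lines with radius 4.5 puts M and E at J ± 4.5·n: M = (4.42, 0.835), E = (-4.42, -0.835). Equal radii place F and H the same way about A: F = A + 4.5·n = (11.0, -33.9), H = A − 4.5·n = (2.15, -35.6). Then cos ∠HMJ = MH·MJ / (|MH||MJ|), giving 75.7°.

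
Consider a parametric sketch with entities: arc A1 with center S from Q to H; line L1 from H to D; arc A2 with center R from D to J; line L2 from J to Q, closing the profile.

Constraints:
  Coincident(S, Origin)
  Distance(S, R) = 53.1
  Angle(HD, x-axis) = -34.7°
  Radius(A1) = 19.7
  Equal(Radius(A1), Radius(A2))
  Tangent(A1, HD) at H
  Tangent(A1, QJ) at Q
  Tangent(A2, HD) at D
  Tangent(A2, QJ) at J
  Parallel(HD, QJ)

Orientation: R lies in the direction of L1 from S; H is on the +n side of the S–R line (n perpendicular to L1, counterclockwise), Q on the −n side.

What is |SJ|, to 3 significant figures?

56.6

The slot axis is L1's direction at -34.7°, so u = (cos -34.7°, sin -34.7°) = (0.822, -0.569) and n = (−sin -34.7°, cos -34.7°) = (0.569, 0.822). S is at the origin and R lies 53.1 along u from S, so R = 53.1·u = (43.7, -30.2). Tangency of A1 to both parallel lines with radius 19.7 puts H and Q at S ± 19.7·n: H = (11.2, 16.2), Q = (-11.2, -16.2). Equal radii place D and J the same way about R: D = R + 19.7·n = (54.9, -14.0), J = R − 19.7·n = (32.4, -46.4). Then |SJ| = |J − S| = 56.6.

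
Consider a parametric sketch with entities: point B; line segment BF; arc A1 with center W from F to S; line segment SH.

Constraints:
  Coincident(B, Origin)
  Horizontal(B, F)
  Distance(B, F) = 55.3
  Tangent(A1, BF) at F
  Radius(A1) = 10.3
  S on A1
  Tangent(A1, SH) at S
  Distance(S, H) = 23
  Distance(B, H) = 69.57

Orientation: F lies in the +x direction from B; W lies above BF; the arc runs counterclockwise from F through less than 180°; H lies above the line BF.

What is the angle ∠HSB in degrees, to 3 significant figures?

87.8°

B is at the origin; B and F share the same y with |BF| = 55.3 and F on the +x side, so F = (55.3, 0.00). A1 meets BF tangentially, so WF is at right angles to BF, so W = F + (0, 10.3) = (55.3, 10.3). Since WS ⟂ SH (tangency), |WH| = √(10.3² + 23.0²) = 25.2 regardless of where S sits on A1. So H lies on both circle(B, 69.57) and circle(W, 25.2); the above-BF intersection is H = (60.1, 35.0). S is the foot of the tangent from H: S = (65.3, 12.6).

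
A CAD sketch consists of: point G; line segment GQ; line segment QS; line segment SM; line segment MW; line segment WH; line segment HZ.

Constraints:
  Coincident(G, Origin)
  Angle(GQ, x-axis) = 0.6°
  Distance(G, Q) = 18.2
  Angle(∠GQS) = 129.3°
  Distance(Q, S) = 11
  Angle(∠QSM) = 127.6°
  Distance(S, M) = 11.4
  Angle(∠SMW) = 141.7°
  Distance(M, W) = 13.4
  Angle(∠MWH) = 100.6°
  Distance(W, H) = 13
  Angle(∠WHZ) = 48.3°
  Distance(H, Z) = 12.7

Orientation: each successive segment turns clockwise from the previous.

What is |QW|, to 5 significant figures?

28.631

G is at the origin; GQ runs at 0.6° with length 18.2, so Q = (18.199, 0.19059). ∠GQS = 129.3° gives QS at -50.100° from the x-axis; with |QS| = 11.0, S = (25.255, -8.2482). ∠QSM = 127.6° gives SM at -102.50° from the x-axis; with |SM| = 11.4, M = (22.788, -19.378). ∠SMW = 141.7° gives MW at -140.80° from the x-axis; with |MW| = 13.4, W = (12.403, -27.847). Then |QW| = |W − Q| = 28.631.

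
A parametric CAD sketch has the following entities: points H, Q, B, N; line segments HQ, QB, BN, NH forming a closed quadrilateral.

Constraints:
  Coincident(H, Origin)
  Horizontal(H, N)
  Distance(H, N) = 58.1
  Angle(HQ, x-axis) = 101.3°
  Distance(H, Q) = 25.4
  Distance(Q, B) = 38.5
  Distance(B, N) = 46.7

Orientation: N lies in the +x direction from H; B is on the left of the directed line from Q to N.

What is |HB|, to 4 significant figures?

49.27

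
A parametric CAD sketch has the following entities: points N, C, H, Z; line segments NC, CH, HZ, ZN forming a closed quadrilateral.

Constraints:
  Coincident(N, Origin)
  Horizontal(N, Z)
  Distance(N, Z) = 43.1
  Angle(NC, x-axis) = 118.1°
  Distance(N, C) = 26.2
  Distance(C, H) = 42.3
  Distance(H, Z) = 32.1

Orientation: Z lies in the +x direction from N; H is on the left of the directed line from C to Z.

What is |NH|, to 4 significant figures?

41.46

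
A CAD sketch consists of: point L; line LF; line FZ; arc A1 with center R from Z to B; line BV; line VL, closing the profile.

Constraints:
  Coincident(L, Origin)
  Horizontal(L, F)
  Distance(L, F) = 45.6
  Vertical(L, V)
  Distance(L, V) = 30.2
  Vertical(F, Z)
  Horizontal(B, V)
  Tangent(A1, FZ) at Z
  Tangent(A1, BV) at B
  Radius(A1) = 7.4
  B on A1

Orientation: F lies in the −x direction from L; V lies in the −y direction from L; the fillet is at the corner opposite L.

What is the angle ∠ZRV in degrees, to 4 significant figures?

169.0°

L is at the origin; LF is horizontal with |LF| = 45.6 and F on the −x side, so F = (-45.60, 0.000). LV is vertical with |LV| = 30.2 and V on the −y side, so V = (0.000, -30.20). The virtual corner opposite L is at (-45.60, -30.20). The tangent condition forces RZ to be normal to FZ and tangency of A1 to BV means the radius RB is perpendicular to BV, with radius 7.4, so the center R sits 7.4 in from both sides at R = (-38.20, -22.80). That places the tangent points at Z = (-45.60, -22.80) on FZ and B = (-38.20, -30.20) on BV. Then cos ∠ZRV = RZ·RV / (|RZ||RV|), giving 169.0°.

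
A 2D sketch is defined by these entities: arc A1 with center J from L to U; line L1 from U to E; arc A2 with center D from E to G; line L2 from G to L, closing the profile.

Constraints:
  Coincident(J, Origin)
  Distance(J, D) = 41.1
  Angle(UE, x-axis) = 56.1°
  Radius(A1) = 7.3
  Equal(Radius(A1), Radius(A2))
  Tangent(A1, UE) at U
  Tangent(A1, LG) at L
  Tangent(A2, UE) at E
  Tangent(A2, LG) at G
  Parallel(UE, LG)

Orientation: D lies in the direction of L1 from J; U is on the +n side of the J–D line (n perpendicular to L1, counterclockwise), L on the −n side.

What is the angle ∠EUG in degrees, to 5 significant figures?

19.557°

The slot axis is L1's direction at 56.1°, so u = (cos 56.1°, sin 56.1°) = (0.55775, 0.83001) and n = (−sin 56.1°, cos 56.1°) = (-0.83001, 0.55775). J is at the origin and D lies 41.1 along u from J, so D = 41.1·u = (22.923, 34.114). Tangency of A1 to both parallel lines with radius 7.3 puts U and L at J ± 7.3·n: U = (-6.0591, 4.0715), L = (6.0591, -4.0715). Equal radii place E and G the same way about D: E = D + 7.3·n = (16.864, 38.185), G = D − 7.3·n = (28.982, 30.042). Then cos ∠EUG = UE·UG / (|UE||UG|), giving 19.557°.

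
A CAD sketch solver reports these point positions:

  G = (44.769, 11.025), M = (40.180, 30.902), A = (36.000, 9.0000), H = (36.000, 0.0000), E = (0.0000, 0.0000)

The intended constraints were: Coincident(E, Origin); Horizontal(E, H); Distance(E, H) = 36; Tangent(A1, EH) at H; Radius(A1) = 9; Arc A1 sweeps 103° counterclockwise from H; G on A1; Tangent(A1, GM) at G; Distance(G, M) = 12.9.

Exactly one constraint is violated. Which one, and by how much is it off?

Distance(G, M) = 12.9 — off by 7.50.

E = (0.00, 0.00) ✓; E.y = 0.00, H.y = 0.00 ✓; |EH| = 36.00 ✓; ∠(AH, HE) = 90.00° ✓; |AH| = 9.000 ✓; bearing(A→G) − bearing(A→H) = 103.0° ✓; |AG| = 9.000 ✓; ∠(AG, GM) = 90.00° ✓; |GM| = 20.40 ✗.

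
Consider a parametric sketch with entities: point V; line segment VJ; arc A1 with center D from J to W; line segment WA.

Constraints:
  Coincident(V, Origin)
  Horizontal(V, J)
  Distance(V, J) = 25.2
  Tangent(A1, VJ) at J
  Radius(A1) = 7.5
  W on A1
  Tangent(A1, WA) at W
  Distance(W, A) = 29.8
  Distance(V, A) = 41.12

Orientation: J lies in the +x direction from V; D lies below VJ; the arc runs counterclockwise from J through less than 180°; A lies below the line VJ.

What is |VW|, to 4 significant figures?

19.20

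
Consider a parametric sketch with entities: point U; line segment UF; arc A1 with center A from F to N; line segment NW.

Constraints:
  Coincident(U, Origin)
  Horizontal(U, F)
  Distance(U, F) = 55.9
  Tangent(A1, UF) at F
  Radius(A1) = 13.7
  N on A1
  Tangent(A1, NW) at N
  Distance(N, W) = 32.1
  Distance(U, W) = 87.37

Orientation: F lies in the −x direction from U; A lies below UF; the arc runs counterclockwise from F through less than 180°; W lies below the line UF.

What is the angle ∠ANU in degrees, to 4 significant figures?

22.28°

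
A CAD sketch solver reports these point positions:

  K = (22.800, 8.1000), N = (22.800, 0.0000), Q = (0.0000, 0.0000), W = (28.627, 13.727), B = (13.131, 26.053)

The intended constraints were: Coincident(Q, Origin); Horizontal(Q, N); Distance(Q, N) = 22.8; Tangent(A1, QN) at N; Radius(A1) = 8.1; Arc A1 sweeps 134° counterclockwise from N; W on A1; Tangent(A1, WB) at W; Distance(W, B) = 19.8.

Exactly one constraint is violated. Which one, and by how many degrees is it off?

Tangent(A1, WB) at W — off by 7.50°.

Q = (0.00, 0.00) ✓; Q.y = 0.00, N.y = 0.00 ✓; |QN| = 22.80 ✓; ∠(KN, NQ) = 90.00° ✓; |KN| = 8.100 ✓; bearing(K→W) − bearing(K→N) = 134.0° ✓; |KW| = 8.100 ✓; ∠(KW, WB) = 82.50° ✗; |WB| = 19.80 ✓.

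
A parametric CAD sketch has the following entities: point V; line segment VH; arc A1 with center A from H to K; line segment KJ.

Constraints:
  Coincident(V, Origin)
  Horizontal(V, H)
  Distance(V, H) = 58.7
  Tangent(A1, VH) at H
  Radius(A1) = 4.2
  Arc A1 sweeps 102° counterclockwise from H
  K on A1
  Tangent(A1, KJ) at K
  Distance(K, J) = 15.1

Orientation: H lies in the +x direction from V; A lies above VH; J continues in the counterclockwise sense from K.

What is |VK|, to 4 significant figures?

63.01

V is at the origin; V and H share the same y with |VH| = 58.7 and H on the +x side, so H = (58.70, 0.000). Tangency of A1 to VH means the radius AH is perpendicular to VH, so A = H + (0, 4.2) = (58.70, 4.200). On A1, H sits at bearing -90° from A; a 102° counterclockwise sweep puts K at bearing 12°, so K = A + 4.2·(cos 12°, sin 12°) = (62.81, 5.073). Then |VK| = |K − V| = 63.01.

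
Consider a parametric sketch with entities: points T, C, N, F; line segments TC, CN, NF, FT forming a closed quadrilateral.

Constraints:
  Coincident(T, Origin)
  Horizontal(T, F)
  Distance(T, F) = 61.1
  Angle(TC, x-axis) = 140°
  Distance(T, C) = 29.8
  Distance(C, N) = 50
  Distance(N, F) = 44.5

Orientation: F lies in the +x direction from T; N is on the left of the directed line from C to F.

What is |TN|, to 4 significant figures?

38.39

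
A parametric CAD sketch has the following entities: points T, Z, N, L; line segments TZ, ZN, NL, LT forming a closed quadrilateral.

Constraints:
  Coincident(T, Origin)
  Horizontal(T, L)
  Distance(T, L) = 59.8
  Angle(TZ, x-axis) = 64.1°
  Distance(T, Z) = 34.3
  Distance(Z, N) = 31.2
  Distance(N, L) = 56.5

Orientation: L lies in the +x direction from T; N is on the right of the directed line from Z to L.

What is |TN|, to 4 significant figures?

3.842

Checks: |ZN| = 31.20 ✓; |NL| = 56.50 ✓.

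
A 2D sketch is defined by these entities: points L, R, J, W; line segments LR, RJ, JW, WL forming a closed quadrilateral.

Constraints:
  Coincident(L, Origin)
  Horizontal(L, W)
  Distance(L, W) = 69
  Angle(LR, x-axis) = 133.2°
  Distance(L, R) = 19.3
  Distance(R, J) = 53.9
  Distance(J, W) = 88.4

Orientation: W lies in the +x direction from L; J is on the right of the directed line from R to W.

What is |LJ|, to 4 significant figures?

40.96

L is at the origin; LW is horizontal with |LW| = 69.0 and W in +x, so W = (69.0, 0). LR runs at 133.2° with |LR| = 19.3, so R = (-13.21, 14.07). J is determined by |RJ| = 53.9 and |JW| = 88.4 together: it lies at the intersection of circle(R, 53.9) and circle(W, 88.4). With |RW| = 83.41, the foot of the radical line on RW is 12.27 from R and the perpendicular offset is √(53.9² − 12.27²) = 52.48. Taking the right-of-RW solution: J = (-9.967, -39.73).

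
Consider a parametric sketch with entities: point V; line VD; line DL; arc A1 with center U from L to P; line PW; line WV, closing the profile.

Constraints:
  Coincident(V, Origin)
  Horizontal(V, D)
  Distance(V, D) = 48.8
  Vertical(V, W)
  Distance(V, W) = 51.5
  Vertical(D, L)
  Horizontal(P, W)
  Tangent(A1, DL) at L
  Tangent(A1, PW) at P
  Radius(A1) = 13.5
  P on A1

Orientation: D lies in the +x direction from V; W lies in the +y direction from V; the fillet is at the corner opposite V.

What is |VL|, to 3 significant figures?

61.9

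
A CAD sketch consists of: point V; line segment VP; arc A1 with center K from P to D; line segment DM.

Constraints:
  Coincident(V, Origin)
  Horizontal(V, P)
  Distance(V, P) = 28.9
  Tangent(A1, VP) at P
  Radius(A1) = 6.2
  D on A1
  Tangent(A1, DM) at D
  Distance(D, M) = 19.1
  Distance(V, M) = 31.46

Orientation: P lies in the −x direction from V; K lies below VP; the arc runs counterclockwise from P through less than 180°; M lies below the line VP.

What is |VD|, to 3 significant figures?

35.0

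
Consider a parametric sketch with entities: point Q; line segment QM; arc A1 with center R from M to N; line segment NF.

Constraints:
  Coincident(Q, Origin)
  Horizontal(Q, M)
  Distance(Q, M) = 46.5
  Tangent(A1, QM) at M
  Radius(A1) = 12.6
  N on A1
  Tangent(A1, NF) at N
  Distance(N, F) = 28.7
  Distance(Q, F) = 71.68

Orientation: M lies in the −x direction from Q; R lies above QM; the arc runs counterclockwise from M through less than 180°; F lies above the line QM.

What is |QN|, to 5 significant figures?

43.511

Q is at the origin; QM is horizontal with |QM| = 46.5 and M on the −x side, so M = (-46.500, 0.0000). The tangent condition forces RM to be normal to QM, so R = M + (0, 12.6) = (-46.500, 12.600). Since RN ⟂ NF (tangency), |RF| = √(12.6² + 28.7²) = 31.344 regardless of where N sits on A1. So F lies on both circle(Q, 71.68) and circle(R, 31.344); the above-QM intersection is F = (-58.365, 41.611). N is the foot of the tangent from F: N = (-37.739, 21.656).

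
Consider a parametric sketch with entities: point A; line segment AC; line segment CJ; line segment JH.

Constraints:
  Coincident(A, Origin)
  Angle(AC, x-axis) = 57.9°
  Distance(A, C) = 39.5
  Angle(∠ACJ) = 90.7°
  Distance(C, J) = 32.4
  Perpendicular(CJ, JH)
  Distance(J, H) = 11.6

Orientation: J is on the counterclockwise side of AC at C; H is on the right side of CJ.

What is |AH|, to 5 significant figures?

60.763

A is at the origin; AC runs at 57.9° with length 39.5, so C = 39.5·(cos 57.9°, sin 57.9°) = (20.990, 33.461). ∠ACJ = 90.7°, so CJ runs at 57.9° + (180° − 90.7°) = 147.20° from the x-axis; with |CJ| = 32.4, J = C + 32.4·(cos 147.20°, sin 147.20°) = (-6.2441, 51.013). CJ ⟂ JH; with |JH| = 11.6 on the right of CJ, H = J + 11.6·(0.54171, 0.84057) = (0.039701, 60.763). Then |AH| = |H − A| = 60.763.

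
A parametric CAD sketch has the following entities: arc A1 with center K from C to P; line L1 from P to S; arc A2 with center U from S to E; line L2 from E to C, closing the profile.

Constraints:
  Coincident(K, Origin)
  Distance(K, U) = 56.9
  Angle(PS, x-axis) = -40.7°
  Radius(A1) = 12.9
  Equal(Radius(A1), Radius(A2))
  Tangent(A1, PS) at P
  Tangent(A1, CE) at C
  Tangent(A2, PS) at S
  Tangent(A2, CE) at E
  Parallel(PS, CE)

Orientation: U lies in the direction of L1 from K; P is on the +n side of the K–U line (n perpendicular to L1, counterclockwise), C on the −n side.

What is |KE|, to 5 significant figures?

58.344

Tangency of A1 to both parallel lines with radius 12.9 puts P and C at K ± 12.9·n: P = (8.4121, 9.7799), C = (-8.4121, -9.7799). Equal radii place S and E the same way about U: S = U + 12.9·n = (51.550, -27.324), E = U − 12.9·n = (34.726, -46.884). Then |KE| = |E − K| = 58.344.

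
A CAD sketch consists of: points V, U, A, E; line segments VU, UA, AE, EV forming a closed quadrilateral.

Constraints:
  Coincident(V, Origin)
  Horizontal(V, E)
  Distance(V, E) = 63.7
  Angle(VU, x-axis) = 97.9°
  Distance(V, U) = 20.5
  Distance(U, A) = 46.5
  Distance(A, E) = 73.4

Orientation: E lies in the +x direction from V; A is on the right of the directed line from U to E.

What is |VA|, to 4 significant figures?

26.60

Checks: VU at 97.90° ✓; |UA| = 46.50 ✓; |AE| = 73.40 ✓.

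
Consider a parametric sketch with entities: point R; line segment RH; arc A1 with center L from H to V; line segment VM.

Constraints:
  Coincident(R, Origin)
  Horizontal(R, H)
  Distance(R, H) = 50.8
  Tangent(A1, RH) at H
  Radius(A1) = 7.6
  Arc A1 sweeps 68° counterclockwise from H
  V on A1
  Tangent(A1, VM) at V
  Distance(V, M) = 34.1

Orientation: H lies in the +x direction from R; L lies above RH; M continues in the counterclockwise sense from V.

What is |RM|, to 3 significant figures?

79.4

On A1, H sits at bearing -90° from L; a 68° counterclockwise sweep puts V at bearing -22°, so V = L + 7.6·(cos -22°, sin -22°) = (57.8, 4.75). The tangent condition forces LV to be normal to VM, so VM runs along (−sin -22°, cos -22°); with |VM| = 34.1, M = (70.6, 36.4). Then |RM| = |M − R| = 79.4.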